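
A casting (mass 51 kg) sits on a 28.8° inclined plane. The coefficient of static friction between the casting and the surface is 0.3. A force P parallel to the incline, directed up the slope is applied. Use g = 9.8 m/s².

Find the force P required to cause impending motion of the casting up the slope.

At impending motion up the slope, friction acts down-slope at its limit: f = μ_s N.
P is parallel to the surface, so N = m g cos θ = 438 N.
Along the incline: P = m g sin θ + μ_s N = 241 + 0.3×438 = 372 N.

P ≈ 372 N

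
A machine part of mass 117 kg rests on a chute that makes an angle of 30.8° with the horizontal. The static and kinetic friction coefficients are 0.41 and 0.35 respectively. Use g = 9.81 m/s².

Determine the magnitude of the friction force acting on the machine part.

f ≈ 345 N (up the incline)

Perpendicular to the surface, N = m g cos θ = 117·9.81·cos 30.8° = 985.9 N.
For equilibrium along the incline, friction must balance the weight component: f = m g sin θ = 587.7 N up the slope.
The static-friction ceiling is μ_s N = 0.41 × 985.9 = 404.2 N.
Since |587.7| > 404.2 N, static friction cannot hold it; the machine part slides down the incline and kinetic friction applies: f = μ_k N = 0.35 × 985.9 = 345 N.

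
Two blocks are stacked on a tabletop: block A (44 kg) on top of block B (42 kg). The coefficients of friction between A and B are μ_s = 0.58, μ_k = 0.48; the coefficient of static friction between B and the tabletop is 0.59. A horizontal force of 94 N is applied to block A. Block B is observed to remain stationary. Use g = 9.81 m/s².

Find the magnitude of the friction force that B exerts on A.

f ≈ 94 N

Normal force at the A–B interface: N₁ = m_A g = 431.6 N.
So the A–B interface can sustain at most μ_s N₁ = 250.4 N of static friction.
P = 94 N is within that limit, so A and B move together (both at rest); the A–B friction is simply f₁ = P = 94 N.
B experiences an equal 94 N forward from A (third law). B is in equilibrium, so the floor supplies f₂ = 94 N of static friction (limit μ_s(m_A+m_B)g = 497.8 N, not exceeded).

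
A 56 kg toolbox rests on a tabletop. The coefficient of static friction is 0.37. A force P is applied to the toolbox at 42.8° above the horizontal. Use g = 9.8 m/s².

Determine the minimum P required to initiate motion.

N = m g − P sin α (the pull lifts the toolbox).
At impending slip, P cos α = μ_s N = μ_s (m g − P sin α).
Solving: P (cos α + μ_s sin α) = μ_s m g → P = 0.37×549/(cos 42.8° + 0.37 sin 42.8°) = 203/0.9851 = 206 N.

P ≈ 206 N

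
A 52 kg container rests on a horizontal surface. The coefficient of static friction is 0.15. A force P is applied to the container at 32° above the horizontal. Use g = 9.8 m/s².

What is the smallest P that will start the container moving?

N = m g − P sin α (the pull lifts the container).
At impending slip, P cos α = μ_s N = μ_s (m g − P sin α).
Solving: P (cos α + μ_s sin α) = μ_s m g → P = 0.15×510/(cos 32° + 0.15 sin 32°) = 76.4/0.9275 = 82.4 N.

P ≈ 82.4 N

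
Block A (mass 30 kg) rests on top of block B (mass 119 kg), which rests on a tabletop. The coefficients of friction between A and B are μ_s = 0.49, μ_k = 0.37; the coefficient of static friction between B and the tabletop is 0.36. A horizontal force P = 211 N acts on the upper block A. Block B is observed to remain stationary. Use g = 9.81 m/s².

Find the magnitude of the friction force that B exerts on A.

Normal force at the A–B interface: N₁ = m_A g = 294.3 N.
Maximum static friction on A from B: μ_s N₁ = 0.49×294.3 = 144.2 N.
Since P = 211 N > 144.2 N, A slides on B; the A–B friction is kinetic: f₁ = μ_k N₁ = 0.37×294.3 = 109 N.
B experiences an equal 109 N forward from A (third law). B is in equilibrium, so the floor supplies f₂ = 109 N of static friction (limit μ_s(m_A+m_B)g = 526.2 N, not exceeded).

f ≈ 109 N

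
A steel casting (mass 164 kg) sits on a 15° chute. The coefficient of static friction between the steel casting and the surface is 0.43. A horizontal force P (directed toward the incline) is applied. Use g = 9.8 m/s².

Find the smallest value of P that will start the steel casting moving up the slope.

P ≈ 1270 N

At impending motion up the slope, friction acts down-slope at its limit: f = μ_s N.
Perpendicular to the incline: N = m g cos θ + P sin θ.
Along the incline: P cos θ = m g sin θ + μ_s N = m g sin θ + μ_s (m g cos θ + P sin θ).
Solving, P (cos θ − μ_s sin θ) = m g (sin θ + μ_s cos θ), so P = 164×9.8×(sin 15° + 0.43 cos 15°)/(cos 15° − 0.43 sin 15°) = 1610×0.6742/0.8546 = 1270 N.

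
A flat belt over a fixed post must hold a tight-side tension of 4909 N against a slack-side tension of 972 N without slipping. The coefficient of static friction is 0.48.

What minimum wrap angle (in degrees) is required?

β_min ≈ 193°

T₂/T₁ = e^{μβ} → β = ln(T₂/T₁)/μ.
β = ln(4909/972)/0.48 = 1.619/0.48 = 3.374 rad.
In degrees: β = 3.374 × 180/π = 193°.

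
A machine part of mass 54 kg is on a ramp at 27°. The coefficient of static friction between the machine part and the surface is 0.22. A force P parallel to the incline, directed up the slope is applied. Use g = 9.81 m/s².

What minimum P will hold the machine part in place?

P_min ≈ 137 N

The machine part tends to slide down (tan θ > μ_s), so at the point of impending slip friction acts up-slope at its limit: f = μ_s N.
P is parallel to the surface, so N = m g cos θ = 472 N.
Along the incline: P + μ_s N = m g sin θ, so P = 240 − 0.22×472 = 137 N.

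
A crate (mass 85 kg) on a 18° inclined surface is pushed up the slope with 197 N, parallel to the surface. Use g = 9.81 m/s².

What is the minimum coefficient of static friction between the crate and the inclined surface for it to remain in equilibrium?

N = m g cos θ = 793 N.
Friction must make up the shortfall along the incline: f = m g sin θ − P = 257.7 − 197 = 60.67 N.
At the threshold f = μ_s N, so μ_s,min = 60.67/793 = 0.0765.

μ_s,min ≈ 0.0765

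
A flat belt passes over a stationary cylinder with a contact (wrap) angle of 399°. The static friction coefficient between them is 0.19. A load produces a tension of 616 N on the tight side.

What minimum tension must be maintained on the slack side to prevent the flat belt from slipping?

T_min ≈ 164 N

Capstan equation at impending slip: T_tight/T_slack = e^{μβ}.
β = 399° = 6.964 rad; e^{μβ} = e^{0.19×6.964} = 3.755.
T_slack = T_tight / e^{μβ} = 616 / 3.755 = 164 N.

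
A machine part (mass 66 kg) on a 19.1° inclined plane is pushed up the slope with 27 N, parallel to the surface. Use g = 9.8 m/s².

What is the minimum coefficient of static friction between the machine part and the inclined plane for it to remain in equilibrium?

N = m g cos θ = 611.2 N.
Friction must make up the shortfall along the incline: f = m g sin θ − P = 211.6 − 27 = 184.6 N.
At the threshold f = μ_s N, so μ_s,min = 184.6/611.2 = 0.302.

μ_s,min ≈ 0.302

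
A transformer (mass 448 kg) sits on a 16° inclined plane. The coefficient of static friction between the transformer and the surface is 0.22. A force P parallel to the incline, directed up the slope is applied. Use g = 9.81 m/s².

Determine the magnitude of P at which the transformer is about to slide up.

P ≈ 2140 N

At impending motion up the slope, friction acts down-slope at its limit: f = μ_s N.
P is parallel to the surface, so N = m g cos θ = 4220 N.
Along the incline: P = m g sin θ + μ_s N = 1210 + 0.22×4220 = 2140 N.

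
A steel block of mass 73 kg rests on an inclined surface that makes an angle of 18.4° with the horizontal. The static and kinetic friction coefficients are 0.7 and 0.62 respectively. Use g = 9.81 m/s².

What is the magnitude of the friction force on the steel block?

f ≈ 226 N (up the incline)

Normal force: N = m g cos θ = 73 × 9.81 × cos 18.4° = 679.5 N.
For equilibrium along the incline, friction must balance the weight component: f = m g sin θ = 226 N up the slope.
The static-friction ceiling is μ_s N = 0.7 × 679.5 = 475.7 N.
Since |226| ≤ 475.7 N, static friction is sufficient; f equals the required value, not μ_s N.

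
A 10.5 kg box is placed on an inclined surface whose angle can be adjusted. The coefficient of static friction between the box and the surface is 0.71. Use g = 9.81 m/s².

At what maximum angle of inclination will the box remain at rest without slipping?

θ_max ≈ 35.4°

At the slip threshold, m g sin θ = μ_s · m g cos θ, so tan θ = μ_s.
θ_max = arctan(0.71) = 35.4°.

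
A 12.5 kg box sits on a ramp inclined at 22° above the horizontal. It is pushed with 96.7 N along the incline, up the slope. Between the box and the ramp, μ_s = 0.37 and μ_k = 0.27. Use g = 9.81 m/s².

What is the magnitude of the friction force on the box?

f ≈ 30.7 N (down the incline)

The normal reaction is N = m g cos θ = 113.7 N.
The friction needed for equilibrium is m g sin θ − P = 45.94 − 96.7 = -50.76 N, measured positive up-slope.
Static friction can supply at most μ_s N = 42.07 N.
Since |-50.76| > 42.07 N, static friction cannot hold it; the box slides up the incline and kinetic friction applies: f = μ_k N = 0.27 × 113.7 = 30.7 N.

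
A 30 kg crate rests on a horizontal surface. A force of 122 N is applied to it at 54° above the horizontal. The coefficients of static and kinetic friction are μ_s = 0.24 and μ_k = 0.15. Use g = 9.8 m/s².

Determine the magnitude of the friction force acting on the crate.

f ≈ 29.3 N

Vertical equilibrium gives N = m g − P sin α = 195.3 N.
For equilibrium, f = P cos α = 122×cos 54° = 71.71 N.
The static-friction limit is μ_s N = 46.87 N.
The required friction exceeds μ_s N, so the crate moves and f = μ_k N = 29.3 N.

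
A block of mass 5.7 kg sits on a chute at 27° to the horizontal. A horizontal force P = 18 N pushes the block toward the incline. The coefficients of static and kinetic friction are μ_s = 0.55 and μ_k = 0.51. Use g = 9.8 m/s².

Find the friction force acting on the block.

f ≈ 9.32 N (up the incline)

Normal direction: N = m g cos θ + P sin θ = 57.94 N.
Parallel to the incline: P cos θ − m g sin θ = 16.04 − 25.36 = -9.322 N; the friction needed to balance this is 9.322 N acting up the slope.
The limit of static friction is μ_s N = 31.87 N.
Since 9.322 N is within the 31.87 N limit, the block stays put and friction is exactly 9.32 N.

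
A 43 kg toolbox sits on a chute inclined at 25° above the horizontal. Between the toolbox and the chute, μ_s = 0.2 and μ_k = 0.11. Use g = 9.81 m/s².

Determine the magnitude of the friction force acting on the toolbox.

Normal force: N = m g cos θ = 43 × 9.81 × cos 25° = 382.3 N.
For equilibrium along the incline, friction must balance the weight component: f = m g sin θ = 178.3 N up the slope.
Maximum static friction available: μ_s N = 0.2 × 382.3 = 76.46 N.
|178.3| exceeds 76.46 N, so the toolbox slips down-slope; friction is kinetic, f = μ_k N = 0.11×382.3 = 42.1 N.

f ≈ 42.1 N (up the incline)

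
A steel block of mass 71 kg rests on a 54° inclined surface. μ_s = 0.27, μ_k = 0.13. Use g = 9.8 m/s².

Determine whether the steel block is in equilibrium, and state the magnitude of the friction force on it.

N = m g cos θ = 409 N.
Down-slope weight component: m g sin θ = 563 N.
μ_s N = 110 N.
563 > 110 N, so it slides; kinetic friction f = μ_k N = 0.13×409 = 53.2 N.

f ≈ 53.2 N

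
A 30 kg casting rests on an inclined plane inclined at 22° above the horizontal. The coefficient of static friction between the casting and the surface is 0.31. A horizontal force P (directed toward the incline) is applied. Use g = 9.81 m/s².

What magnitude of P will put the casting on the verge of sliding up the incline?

P ≈ 240 N

At impending motion up the slope, friction acts down-slope at its limit: f = μ_s N.
Perpendicular to the incline: N = m g cos θ + P sin θ.
Along the incline: P cos θ = m g sin θ + μ_s N = m g sin θ + μ_s (m g cos θ + P sin θ).
Solving, P (cos θ − μ_s sin θ) = m g (sin θ + μ_s cos θ), so P = 30×9.81×(sin 22° + 0.31 cos 22°)/(cos 22° − 0.31 sin 22°) = 294×0.662/0.8111 = 240 N.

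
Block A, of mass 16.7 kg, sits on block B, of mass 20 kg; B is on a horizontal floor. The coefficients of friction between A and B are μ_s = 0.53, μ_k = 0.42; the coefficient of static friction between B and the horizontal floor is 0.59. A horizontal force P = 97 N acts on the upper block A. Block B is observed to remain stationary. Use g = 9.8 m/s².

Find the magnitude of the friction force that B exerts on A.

The normal force B exerts on A is simply A's weight, N₁ = 163.7 N.
Maximum static friction on A from B: μ_s N₁ = 0.53×163.7 = 86.74 N.
Since P = 97 N > 86.74 N, A slides on B; the A–B friction is kinetic: f₁ = μ_k N₁ = 0.42×163.7 = 68.7 N.
By Newton's third law B feels 68.7 N forward from A. With B stationary, the floor's static friction on B balances it: f₂ = 68.7 N (well within μ_s(m_A+m_B)g = 212.2 N).

f ≈ 68.7 N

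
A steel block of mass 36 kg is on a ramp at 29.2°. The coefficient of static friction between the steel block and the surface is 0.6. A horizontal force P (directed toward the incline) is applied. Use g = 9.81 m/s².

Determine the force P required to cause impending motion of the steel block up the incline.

At impending motion up the slope, friction acts down-slope at its limit: f = μ_s N.
Perpendicular to the incline: N = m g cos θ + P sin θ.
Along the incline: P cos θ = m g sin θ + μ_s N = m g sin θ + μ_s (m g cos θ + P sin θ).
Solving, P (cos θ − μ_s sin θ) = m g (sin θ + μ_s cos θ), so P = 36×9.81×(sin 29.2° + 0.6 cos 29.2°)/(cos 29.2° − 0.6 sin 29.2°) = 353×1.012/0.5802 = 616 N.

P ≈ 616 N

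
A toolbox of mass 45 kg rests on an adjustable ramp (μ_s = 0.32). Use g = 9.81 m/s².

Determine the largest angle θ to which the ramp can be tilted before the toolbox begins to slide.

θ_max ≈ 17.7°

At the slip threshold, m g sin θ = μ_s · m g cos θ, so tan θ = μ_s.
θ_max = arctan(0.32) = 17.7°.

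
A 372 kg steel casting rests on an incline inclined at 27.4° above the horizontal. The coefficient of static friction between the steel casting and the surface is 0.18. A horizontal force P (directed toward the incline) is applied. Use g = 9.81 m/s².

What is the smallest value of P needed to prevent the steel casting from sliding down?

The steel casting tends to slide down (tan θ > μ_s), so at the point of impending slip friction acts up-slope at its limit: f = μ_s N.
Perpendicular to the incline: N = m g cos θ + P sin θ.
Along the incline: P cos θ + μ_s N = m g sin θ, i.e. P cos θ + μ_s (m g cos θ + P sin θ) = m g sin θ.
Solving, P (cos θ + μ_s sin θ) = m g (sin θ − μ_s cos θ), so P = 3650×0.3004/0.9707 = 1130 N.

P_min ≈ 1130 N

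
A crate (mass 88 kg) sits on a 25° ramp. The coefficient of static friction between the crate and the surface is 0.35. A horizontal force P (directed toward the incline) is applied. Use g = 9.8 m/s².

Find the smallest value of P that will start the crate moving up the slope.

At impending motion up the slope, friction acts down-slope at its limit: f = μ_s N.
Perpendicular to the incline: N = m g cos θ + P sin θ.
Along the incline: P cos θ = m g sin θ + μ_s N = m g sin θ + μ_s (m g cos θ + P sin θ).
Solving, P (cos θ − μ_s sin θ) = m g (sin θ + μ_s cos θ), so P = 88×9.8×(sin 25° + 0.35 cos 25°)/(cos 25° − 0.35 sin 25°) = 862×0.7398/0.7584 = 841 N.

P ≈ 841 N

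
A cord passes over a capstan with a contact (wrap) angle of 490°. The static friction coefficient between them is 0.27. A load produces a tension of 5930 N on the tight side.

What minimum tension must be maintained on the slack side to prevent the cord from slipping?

T_min ≈ 589 N

Capstan equation at impending slip: T_tight/T_slack = e^{μβ}.
β = 490° = 8.552 rad; e^{μβ} = e^{0.27×8.552} = 10.07.
T_slack = T_tight / e^{μβ} = 5930 / 10.07 = 589 N.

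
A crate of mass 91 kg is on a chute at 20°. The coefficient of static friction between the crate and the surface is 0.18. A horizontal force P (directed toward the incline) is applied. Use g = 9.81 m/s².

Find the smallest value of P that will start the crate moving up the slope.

At impending motion up the slope, friction acts down-slope at its limit: f = μ_s N.
Perpendicular to the incline: N = m g cos θ + P sin θ.
Along the incline: P cos θ = m g sin θ + μ_s N = m g sin θ + μ_s (m g cos θ + P sin θ).
Solving, P (cos θ − μ_s sin θ) = m g (sin θ + μ_s cos θ), so P = 91×9.81×(sin 20° + 0.18 cos 20°)/(cos 20° − 0.18 sin 20°) = 893×0.5112/0.8781 = 520 N.

P ≈ 520 N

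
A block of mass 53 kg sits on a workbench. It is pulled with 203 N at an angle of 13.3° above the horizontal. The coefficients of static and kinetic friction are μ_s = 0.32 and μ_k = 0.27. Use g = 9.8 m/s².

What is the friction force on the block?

Vertical equilibrium gives N = m g − P sin α = 472.7 N.
For equilibrium, f = P cos α = 203×cos 13.3° = 197.6 N.
μ_s N = 0.32 × 472.7 = 151.3 N.
197.6 > 151.3 N → the block slides; f = μ_k N = 0.27×472.7 = 128 N.

f ≈ 128 N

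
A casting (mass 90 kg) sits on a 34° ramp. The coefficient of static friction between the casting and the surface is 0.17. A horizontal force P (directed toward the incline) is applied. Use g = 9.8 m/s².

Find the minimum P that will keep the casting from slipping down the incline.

The casting tends to slide down (tan θ > μ_s), so at the point of impending slip friction acts up-slope at its limit: f = μ_s N.
Perpendicular to the incline: N = m g cos θ + P sin θ.
Along the incline: P cos θ + μ_s N = m g sin θ, i.e. P cos θ + μ_s (m g cos θ + P sin θ) = m g sin θ.
Solving, P (cos θ + μ_s sin θ) = m g (sin θ − μ_s cos θ), so P = 882×0.4183/0.9241 = 399 N.

P_min ≈ 399 N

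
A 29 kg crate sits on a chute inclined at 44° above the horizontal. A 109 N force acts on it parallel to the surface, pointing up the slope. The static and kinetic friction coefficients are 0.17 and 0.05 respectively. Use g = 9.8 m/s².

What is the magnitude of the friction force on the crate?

Normal force: N = m g cos θ = 29 × 9.8 × cos 44° = 204.4 N.
For equilibrium along the incline the friction force must supply f = m g sin θ − P = 197.4 − 109 = 88.42 N (positive meaning up-slope).
The static-friction ceiling is μ_s N = 0.17 × 204.4 = 34.75 N.
Since |88.42| > 34.75 N, static friction cannot hold it; the crate slides down the incline and kinetic friction applies: f = μ_k N = 0.05 × 204.4 = 10.2 N.

f ≈ 10.2 N (up the incline)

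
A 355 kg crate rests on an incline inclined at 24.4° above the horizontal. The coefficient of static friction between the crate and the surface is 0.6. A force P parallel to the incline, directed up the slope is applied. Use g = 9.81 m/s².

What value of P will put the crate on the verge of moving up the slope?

P ≈ 3340 N

At impending motion up the slope, friction acts down-slope at its limit: f = μ_s N.
P is parallel to the surface, so N = m g cos θ = 3170 N.
Along the incline: P = m g sin θ + μ_s N = 1440 + 0.6×3170 = 3340 N.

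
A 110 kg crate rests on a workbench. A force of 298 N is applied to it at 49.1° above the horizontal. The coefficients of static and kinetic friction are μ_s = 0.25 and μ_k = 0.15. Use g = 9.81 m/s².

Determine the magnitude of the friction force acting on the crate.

Vertical equilibrium gives N = m g − P sin α = 853.9 N.
The horizontal driving force is P cos α = 195.1 N, so equilibrium needs friction f = 195.1 N.
μ_s N = 0.25 × 853.9 = 213.5 N.
Since 195.1 N does not exceed the limit, the crate stays at rest and f = 195 N.

f ≈ 195 N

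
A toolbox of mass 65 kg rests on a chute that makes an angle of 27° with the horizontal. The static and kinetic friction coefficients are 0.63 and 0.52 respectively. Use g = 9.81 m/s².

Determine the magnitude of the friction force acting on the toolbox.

f ≈ 289 N (up the incline)

Perpendicular to the surface, N = m g cos θ = 65·9.81·cos 27° = 568.2 N.
Along the slope the weight component is m g sin θ = 289.5 N; friction must supply exactly this, acting up-slope.
Static friction can supply at most μ_s N = 357.9 N.
Since |289.5| ≤ 357.9 N, the toolbox remains in static equilibrium and friction takes exactly the required value.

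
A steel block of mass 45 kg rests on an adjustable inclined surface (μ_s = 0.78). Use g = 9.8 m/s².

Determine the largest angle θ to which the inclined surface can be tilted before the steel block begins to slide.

θ_max ≈ 38°

At the slip threshold, m g sin θ = μ_s · m g cos θ, so tan θ = μ_s.
θ_max = arctan(0.78) = 38°.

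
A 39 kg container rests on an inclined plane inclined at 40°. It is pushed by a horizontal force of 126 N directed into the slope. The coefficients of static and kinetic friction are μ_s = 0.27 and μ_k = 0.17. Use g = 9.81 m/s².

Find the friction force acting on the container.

f ≈ 63.6 N (up the incline)

Normal direction: N = m g cos θ + P sin θ = 374.1 N.
Parallel to the incline: P cos θ − m g sin θ = 96.52 − 245.9 = -149.4 N; the friction needed to balance this is 149.4 N acting up the slope.
The limit of static friction is μ_s N = 101 N.
The required 149.4 N exceeds the static limit, so the container slides down-slope and f = μ_k N = 0.17×374.1 = 63.6 N.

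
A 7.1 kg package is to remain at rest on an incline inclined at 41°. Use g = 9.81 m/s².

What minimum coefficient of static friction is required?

μ_s,min ≈ 0.869

At the slip threshold m g sin θ = μ_s m g cos θ, so μ_s,min = tan θ.
μ_s,min = tan 41° = 0.869.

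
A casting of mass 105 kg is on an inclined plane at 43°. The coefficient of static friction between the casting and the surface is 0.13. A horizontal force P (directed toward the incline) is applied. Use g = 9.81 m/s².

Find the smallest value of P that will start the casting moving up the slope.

P ≈ 1250 N

At impending motion up the slope, friction acts down-slope at its limit: f = μ_s N.
Perpendicular to the incline: N = m g cos θ + P sin θ.
Along the incline: P cos θ = m g sin θ + μ_s N = m g sin θ + μ_s (m g cos θ + P sin θ).
Solving, P (cos θ − μ_s sin θ) = m g (sin θ + μ_s cos θ), so P = 105×9.81×(sin 43° + 0.13 cos 43°)/(cos 43° − 0.13 sin 43°) = 1030×0.7771/0.6427 = 1250 N.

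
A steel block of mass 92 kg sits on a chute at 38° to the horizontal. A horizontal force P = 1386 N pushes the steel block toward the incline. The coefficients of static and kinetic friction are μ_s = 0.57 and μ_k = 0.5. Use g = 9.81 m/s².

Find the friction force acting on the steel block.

The horizontal push has a component P sin θ into the surface, so N = m g cos θ + P sin θ = 711.2 + 853.3 = 1565 N.
Parallel to the incline: P cos θ − m g sin θ = 1092 − 555.6 = 536.5 N; the friction needed to balance this is 536.5 N acting down the slope.
Maximum static friction: μ_s N = 0.57 × 1565 = 891.8 N.
|f_req| = 536.5 ≤ 891.8 N → the steel block is in equilibrium; friction equals the required value.

f ≈ 537 N (down the incline)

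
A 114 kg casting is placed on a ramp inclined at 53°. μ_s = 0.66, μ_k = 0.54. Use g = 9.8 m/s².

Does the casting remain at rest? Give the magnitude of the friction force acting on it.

N = m g cos θ = 672 N.
Down-slope weight component: m g sin θ = 892 N.
μ_s N = 444 N.
892 > 444 N, so it slides; kinetic friction f = μ_k N = 0.54×672 = 363 N.

f ≈ 363 N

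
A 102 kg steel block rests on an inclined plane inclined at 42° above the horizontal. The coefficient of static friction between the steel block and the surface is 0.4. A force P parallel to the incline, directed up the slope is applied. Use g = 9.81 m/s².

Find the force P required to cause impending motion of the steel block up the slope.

P ≈ 967 N

At impending motion up the slope, friction acts down-slope at its limit: f = μ_s N.
P is parallel to the surface, so N = m g cos θ = 744 N.
Along the incline: P = m g sin θ + μ_s N = 670 + 0.4×744 = 967 N.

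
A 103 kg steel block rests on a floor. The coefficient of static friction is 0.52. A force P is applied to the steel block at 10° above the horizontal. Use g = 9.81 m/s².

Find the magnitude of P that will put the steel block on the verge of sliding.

N = m g − P sin α (the pull lifts the steel block).
At impending slip, P cos α = μ_s N = μ_s (m g − P sin α).
Solving: P (cos α + μ_s sin α) = μ_s m g → P = 0.52×1010/(cos 10° + 0.52 sin 10°) = 525/1.075 = 489 N.

P ≈ 489 N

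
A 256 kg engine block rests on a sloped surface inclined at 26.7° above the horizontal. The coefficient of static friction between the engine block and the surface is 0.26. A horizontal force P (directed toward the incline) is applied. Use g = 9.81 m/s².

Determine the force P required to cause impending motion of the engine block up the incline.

At impending motion up the slope, friction acts down-slope at its limit: f = μ_s N.
Perpendicular to the incline: N = m g cos θ + P sin θ.
Along the incline: P cos θ = m g sin θ + μ_s N = m g sin θ + μ_s (m g cos θ + P sin θ).
Solving, P (cos θ − μ_s sin θ) = m g (sin θ + μ_s cos θ), so P = 256×9.81×(sin 26.7° + 0.26 cos 26.7°)/(cos 26.7° − 0.26 sin 26.7°) = 2510×0.6816/0.7765 = 2200 N.

P ≈ 2200 N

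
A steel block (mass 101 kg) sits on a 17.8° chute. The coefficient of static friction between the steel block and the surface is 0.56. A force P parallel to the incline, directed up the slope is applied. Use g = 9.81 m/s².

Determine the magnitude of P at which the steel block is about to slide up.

At impending motion up the slope, friction acts down-slope at its limit: f = μ_s N.
P is parallel to the surface, so N = m g cos θ = 943 N.
Along the incline: P = m g sin θ + μ_s N = 303 + 0.56×943 = 831 N.

P ≈ 831 N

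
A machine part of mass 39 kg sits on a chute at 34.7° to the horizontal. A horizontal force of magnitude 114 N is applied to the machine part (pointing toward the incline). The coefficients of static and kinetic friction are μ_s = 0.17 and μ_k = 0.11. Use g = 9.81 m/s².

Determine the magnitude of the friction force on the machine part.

f ≈ 41.7 N (up the incline)

The horizontal push has a component P sin θ into the surface, so N = m g cos θ + P sin θ = 314.5 + 64.9 = 379.4 N.
Along the incline, the net driving force (taking up-slope positive) is P cos θ − m g sin θ = 93.72 − 217.8 = -124.1 N, so equilibrium requires friction f = 124.1 N (up-slope).
The limit of static friction is μ_s N = 64.51 N.
The required 124.1 N exceeds the static limit, so the machine part slides down-slope and f = μ_k N = 0.11×379.4 = 41.7 N.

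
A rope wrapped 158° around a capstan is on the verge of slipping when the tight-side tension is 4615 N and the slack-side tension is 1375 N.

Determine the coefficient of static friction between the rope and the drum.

T₂/T₁ = e^{μβ} → μ = ln(T₂/T₁)/β.
β = 158° = 2.758 rad.
μ = ln(4615/1375)/2.758 = ln(3.356)/2.758 = 0.439.

μ ≈ 0.439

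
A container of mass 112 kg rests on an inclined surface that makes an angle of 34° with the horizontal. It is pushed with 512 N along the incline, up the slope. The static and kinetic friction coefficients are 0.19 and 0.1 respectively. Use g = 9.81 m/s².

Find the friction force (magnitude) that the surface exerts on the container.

Perpendicular to the surface, N = m g cos θ = 112·9.81·cos 34° = 910.9 N.
For equilibrium along the incline the friction force must supply f = m g sin θ − P = 614.4 − 512 = 102.4 N (positive meaning up-slope).
The static-friction ceiling is μ_s N = 0.19 × 910.9 = 173.1 N.
Since |102.4| ≤ 173.1 N, static friction is sufficient; f equals the required value, not μ_s N.

f ≈ 102 N (up the incline)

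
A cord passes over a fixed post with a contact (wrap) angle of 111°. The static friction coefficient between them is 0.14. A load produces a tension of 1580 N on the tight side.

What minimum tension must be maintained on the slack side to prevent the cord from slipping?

Capstan equation at impending slip: T_tight/T_slack = e^{μβ}.
β = 111° = 1.937 rad; e^{μβ} = e^{0.14×1.937} = 1.312.
T_slack = T_tight / e^{μβ} = 1580 / 1.312 = 1200 N.

T_min ≈ 1200 N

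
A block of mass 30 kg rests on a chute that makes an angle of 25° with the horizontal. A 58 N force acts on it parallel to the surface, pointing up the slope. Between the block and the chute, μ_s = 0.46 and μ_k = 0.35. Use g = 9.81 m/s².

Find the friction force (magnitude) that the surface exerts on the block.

Perpendicular to the surface, N = m g cos θ = 30·9.81·cos 25° = 266.7 N.
Parallel to the incline, ΣF = 0 gives f = m g sin θ − P = 124.4 − 58 = 66.38 N (up-slope positive).
The static-friction ceiling is μ_s N = 0.46 × 266.7 = 122.7 N.
Since |66.38| ≤ 122.7 N, the block remains in static equilibrium and friction takes exactly the required value.

f ≈ 66.4 N (up the incline)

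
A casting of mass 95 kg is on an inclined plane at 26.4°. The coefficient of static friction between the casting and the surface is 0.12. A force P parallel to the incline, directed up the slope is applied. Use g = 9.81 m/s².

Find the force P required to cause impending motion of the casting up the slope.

P ≈ 515 N

At impending motion up the slope, friction acts down-slope at its limit: f = μ_s N.
P is parallel to the surface, so N = m g cos θ = 835 N.
Along the incline: P = m g sin θ + μ_s N = 414 + 0.12×835 = 515 N.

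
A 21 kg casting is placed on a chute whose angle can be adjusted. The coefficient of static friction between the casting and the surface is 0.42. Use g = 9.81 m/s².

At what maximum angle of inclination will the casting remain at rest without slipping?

θ_max ≈ 22.8°

At the slip threshold, m g sin θ = μ_s · m g cos θ, so tan θ = μ_s.
θ_max = arctan(0.42) = 22.8°.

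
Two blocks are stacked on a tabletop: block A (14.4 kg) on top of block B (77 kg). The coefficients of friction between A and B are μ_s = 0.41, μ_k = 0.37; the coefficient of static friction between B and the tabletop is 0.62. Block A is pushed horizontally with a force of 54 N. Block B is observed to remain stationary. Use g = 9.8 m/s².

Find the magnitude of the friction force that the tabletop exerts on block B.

Between the blocks, N₁ = m_A g = 141.1 N.
Maximum static friction on A from B: μ_s N₁ = 0.41×141.1 = 57.86 N.
Since P = 54 N ≤ 57.86 N, A does not slip on B; friction on A equals P = 54 N.
B experiences an equal 54 N forward from A (third law). B is in equilibrium, so the floor supplies f₂ = 54 N of static friction (limit μ_s(m_A+m_B)g = 555.3 N, not exceeded).

f ≈ 54 N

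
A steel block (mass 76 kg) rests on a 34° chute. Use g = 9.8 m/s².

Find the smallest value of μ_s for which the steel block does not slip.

At the slip threshold m g sin θ = μ_s m g cos θ, so μ_s,min = tan θ.
μ_s,min = tan 34° = 0.675.

μ_s,min ≈ 0.675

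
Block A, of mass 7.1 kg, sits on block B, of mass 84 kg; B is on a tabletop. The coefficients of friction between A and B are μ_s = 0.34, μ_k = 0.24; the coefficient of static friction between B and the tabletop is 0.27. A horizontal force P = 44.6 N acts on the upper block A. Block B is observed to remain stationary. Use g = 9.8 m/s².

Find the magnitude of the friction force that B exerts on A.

Normal force at the A–B interface: N₁ = m_A g = 69.58 N.
So the A–B interface can sustain at most μ_s N₁ = 23.66 N of static friction.
Since P = 44.6 N > 23.66 N, A slides on B; the A–B friction is kinetic: f₁ = μ_k N₁ = 0.24×69.58 = 16.7 N.
B experiences an equal 16.7 N forward from A (third law). B is in equilibrium, so the floor supplies f₂ = 16.7 N of static friction (limit μ_s(m_A+m_B)g = 241.1 N, not exceeded).

f ≈ 16.7 N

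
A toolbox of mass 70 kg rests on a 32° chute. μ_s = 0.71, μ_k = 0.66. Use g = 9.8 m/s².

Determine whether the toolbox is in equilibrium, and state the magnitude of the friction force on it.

N = m g cos θ = 582 N.
Down-slope weight component: m g sin θ = 364 N.
μ_s N = 413 N.
364 ≤ 413 N, so it stays put; friction = 364 N.

f ≈ 364 N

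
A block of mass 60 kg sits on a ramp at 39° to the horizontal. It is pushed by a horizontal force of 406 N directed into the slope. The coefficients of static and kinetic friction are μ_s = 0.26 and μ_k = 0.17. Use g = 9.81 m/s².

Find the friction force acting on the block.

Resolve perpendicular to the incline: N = m g cos θ + P sin θ = 60×9.81×cos 39° + 406×sin 39° = 712.9 N.
Parallel to the incline: P cos θ − m g sin θ = 315.5 − 370.4 = -54.9 N; the friction needed to balance this is 54.9 N acting up the slope.
Maximum static friction: μ_s N = 0.26 × 712.9 = 185.4 N.
Since 54.9 N is within the 185.4 N limit, the block stays put and friction is exactly 54.9 N.

f ≈ 54.9 N (up the incline)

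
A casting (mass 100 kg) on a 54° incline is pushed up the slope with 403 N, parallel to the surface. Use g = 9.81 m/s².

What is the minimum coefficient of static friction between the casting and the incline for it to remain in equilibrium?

μ_s,min ≈ 0.677

N = m g cos θ = 576.6 N.
Friction must make up the shortfall along the incline: f = m g sin θ − P = 793.6 − 403 = 390.6 N.
At the threshold f = μ_s N, so μ_s,min = 390.6/576.6 = 0.677.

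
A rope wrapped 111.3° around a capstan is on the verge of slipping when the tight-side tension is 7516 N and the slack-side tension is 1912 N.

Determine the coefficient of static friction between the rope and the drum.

T₂/T₁ = e^{μβ} → μ = ln(T₂/T₁)/β.
β = 111.3° = 1.943 rad.
μ = ln(7516/1912)/1.943 = ln(3.931)/1.943 = 0.705.

μ ≈ 0.705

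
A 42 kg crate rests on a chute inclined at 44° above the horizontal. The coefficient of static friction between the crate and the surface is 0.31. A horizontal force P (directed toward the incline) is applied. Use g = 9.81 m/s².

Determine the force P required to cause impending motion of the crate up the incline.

P ≈ 750 N

At impending motion up the slope, friction acts down-slope at its limit: f = μ_s N.
Perpendicular to the incline: N = m g cos θ + P sin θ.
Along the incline: P cos θ = m g sin θ + μ_s N = m g sin θ + μ_s (m g cos θ + P sin θ).
Solving, P (cos θ − μ_s sin θ) = m g (sin θ + μ_s cos θ), so P = 42×9.81×(sin 44° + 0.31 cos 44°)/(cos 44° − 0.31 sin 44°) = 412×0.9177/0.504 = 750 N.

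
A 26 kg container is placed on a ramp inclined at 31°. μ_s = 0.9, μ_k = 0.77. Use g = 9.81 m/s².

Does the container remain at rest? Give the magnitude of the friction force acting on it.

f ≈ 131 N

N = m g cos θ = 219 N.
Down-slope weight component: m g sin θ = 131 N.
μ_s N = 197 N.
131 ≤ 197 N, so it stays put; friction = 131 N.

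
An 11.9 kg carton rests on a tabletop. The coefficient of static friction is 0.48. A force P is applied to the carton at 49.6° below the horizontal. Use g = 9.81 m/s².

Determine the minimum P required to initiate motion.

P ≈ 198 N

N = m g + P sin α (the push presses the carton into the tabletop).
At impending slip, P cos α = μ_s N = μ_s (m g + P sin α).
Solving: P (cos α − μ_s sin α) = μ_s m g → P = 0.48×117/(cos 49.6° − 0.48 sin 49.6°) = 56/0.2826 = 198 N.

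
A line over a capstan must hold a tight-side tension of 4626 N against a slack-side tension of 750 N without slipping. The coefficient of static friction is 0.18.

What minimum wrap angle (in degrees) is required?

β_min ≈ 579°

T₂/T₁ = e^{μβ} → β = ln(T₂/T₁)/μ.
β = ln(4626/750)/0.18 = 1.819/0.18 = 10.11 rad.
In degrees: β = 10.11 × 180/π = 579°.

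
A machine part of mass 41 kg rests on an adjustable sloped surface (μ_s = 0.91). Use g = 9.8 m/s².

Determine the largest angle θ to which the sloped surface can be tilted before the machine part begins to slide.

At the slip threshold, m g sin θ = μ_s · m g cos θ, so tan θ = μ_s.
θ_max = arctan(0.91) = 42.3°.

θ_max ≈ 42.3°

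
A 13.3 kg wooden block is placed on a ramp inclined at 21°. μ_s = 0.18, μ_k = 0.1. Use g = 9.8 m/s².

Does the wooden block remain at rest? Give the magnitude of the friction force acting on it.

f ≈ 12.2 N

N = m g cos θ = 122 N.
Down-slope weight component: m g sin θ = 46.7 N.
μ_s N = 21.9 N.
46.7 > 21.9 N, so it slides; kinetic friction f = μ_k N = 0.1×122 = 12.2 N.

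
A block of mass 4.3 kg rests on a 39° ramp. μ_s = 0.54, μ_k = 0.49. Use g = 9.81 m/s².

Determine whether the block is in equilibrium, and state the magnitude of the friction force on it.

N = m g cos θ = 32.8 N.
Down-slope weight component: m g sin θ = 26.5 N.
μ_s N = 17.7 N.
26.5 > 17.7 N, so it slides; kinetic friction f = μ_k N = 0.49×32.8 = 16.1 N.

f ≈ 16.1 N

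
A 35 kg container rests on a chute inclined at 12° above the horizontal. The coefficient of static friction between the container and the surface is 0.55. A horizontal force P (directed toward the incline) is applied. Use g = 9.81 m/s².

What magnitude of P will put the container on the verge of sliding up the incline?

P ≈ 296 N

At impending motion up the slope, friction acts down-slope at its limit: f = μ_s N.
Perpendicular to the incline: N = m g cos θ + P sin θ.
Along the incline: P cos θ = m g sin θ + μ_s N = m g sin θ + μ_s (m g cos θ + P sin θ).
Solving, P (cos θ − μ_s sin θ) = m g (sin θ + μ_s cos θ), so P = 35×9.81×(sin 12° + 0.55 cos 12°)/(cos 12° − 0.55 sin 12°) = 343×0.7459/0.8638 = 296 N.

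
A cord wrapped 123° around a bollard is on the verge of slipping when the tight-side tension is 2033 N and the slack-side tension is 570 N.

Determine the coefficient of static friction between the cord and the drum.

T₂/T₁ = e^{μβ} → μ = ln(T₂/T₁)/β.
β = 123° = 2.147 rad.
μ = ln(2033/570)/2.147 = ln(3.567)/2.147 = 0.592.

μ ≈ 0.592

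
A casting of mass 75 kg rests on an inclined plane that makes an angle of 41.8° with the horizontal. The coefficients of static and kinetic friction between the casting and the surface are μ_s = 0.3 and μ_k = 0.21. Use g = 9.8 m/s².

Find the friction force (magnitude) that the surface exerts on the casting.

Perpendicular to the surface, N = m g cos θ = 75·9.8·cos 41.8° = 547.9 N.
For equilibrium along the incline, friction must balance the weight component: f = m g sin θ = 489.9 N up the slope.
Static friction can supply at most μ_s N = 164.4 N.
Since |489.9| > 164.4 N, static friction cannot hold it; the casting slides down the incline and kinetic friction applies: f = μ_k N = 0.21 × 547.9 = 115 N.

f ≈ 115 N (up the incline)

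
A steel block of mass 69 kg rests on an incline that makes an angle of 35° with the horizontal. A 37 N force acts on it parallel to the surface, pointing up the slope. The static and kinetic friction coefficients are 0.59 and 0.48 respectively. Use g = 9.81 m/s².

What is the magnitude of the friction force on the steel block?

f ≈ 266 N (up the incline)

Normal force: N = m g cos θ = 69 × 9.81 × cos 35° = 554.5 N.
For equilibrium along the incline the friction force must supply f = m g sin θ − P = 388.2 − 37 = 351.2 N (positive meaning up-slope).
Static friction can supply at most μ_s N = 327.1 N.
|351.2| exceeds 327.1 N, so the steel block slips down-slope; friction is kinetic, f = μ_k N = 0.48×554.5 = 266 N.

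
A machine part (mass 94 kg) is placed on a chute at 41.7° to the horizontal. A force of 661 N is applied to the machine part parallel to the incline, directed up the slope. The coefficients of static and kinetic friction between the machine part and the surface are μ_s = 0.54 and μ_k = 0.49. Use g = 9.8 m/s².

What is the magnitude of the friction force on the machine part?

Normal force: N = m g cos θ = 94 × 9.8 × cos 41.7° = 687.8 N.
For equilibrium along the incline the friction force must supply f = m g sin θ − P = 612.8 − 661 = -48.19 N (positive meaning up-slope).
Static friction can supply at most μ_s N = 371.4 N.
Since |-48.19| ≤ 371.4 N, the machine part remains in static equilibrium and friction takes exactly the required value.

f ≈ 48.2 N (down the incline)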